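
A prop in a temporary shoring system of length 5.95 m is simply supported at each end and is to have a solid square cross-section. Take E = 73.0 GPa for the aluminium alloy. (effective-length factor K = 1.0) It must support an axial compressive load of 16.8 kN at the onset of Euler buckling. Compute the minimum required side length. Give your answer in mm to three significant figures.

L_e = K·L = 1 × 5.95 = 5.950 m
Required I = P_cr·L_e²/(π²E) = 1.680×10^4 × 5.950² / (π² × 7.30×10^10) = 8.255×10^-7 m⁴
I_req = 8.255×10^5 mm⁴
Solid square: I = a⁴/12  ⇒  a = (12I)^(1/4) = (12×8.255×10^5)^(1/4) = 56.1 mm

a ≈ 56.1 mm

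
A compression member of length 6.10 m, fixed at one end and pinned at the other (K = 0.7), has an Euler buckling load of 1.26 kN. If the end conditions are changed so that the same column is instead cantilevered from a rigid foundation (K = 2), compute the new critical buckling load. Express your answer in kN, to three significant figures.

P_cr ∝ 1/K², so P_cr,new = P_cr,old × (K_old/K_new)² = 1.26 × (0.7/2)²
= 1.26 × 0.1225 = 0.154 kN

P_cr ≈ 0.154 kN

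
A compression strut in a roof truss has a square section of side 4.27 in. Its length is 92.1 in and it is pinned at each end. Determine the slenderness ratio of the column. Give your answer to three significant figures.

λ ≈ 74.7

I = a⁴/12 = 4.27⁴/12 = 27.70 in⁴
A = 18.23 in²;  r_min = √(I/A) = √(27.70/18.23) = 1.233 in
L_e = K·L = 1 × 92.1 = 92.10 in
λ = L_e / r_min = 92.100 / 1.233 = 74.7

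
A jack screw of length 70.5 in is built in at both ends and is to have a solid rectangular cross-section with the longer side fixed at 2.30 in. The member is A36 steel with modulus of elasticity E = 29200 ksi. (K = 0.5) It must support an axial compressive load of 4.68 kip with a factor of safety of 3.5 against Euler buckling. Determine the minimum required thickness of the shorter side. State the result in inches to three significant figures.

b ≈ 0.717 in

Required P_cr = n·P = 3.5 × 4.68 = 16.38 kip
L_e = K·L = 0.5 × 70.5 = 35.25 in
Required I = P_cr·L_e²/(π²E) = 1.638×10^4 × 35.25² / (π² × 2.92×10^7) = 7.062×10^-2 in⁴
Rectangle, weak axis: I_min = h·b³/12 with h = 2.30 in fixed  ⇒  b = (12I/h)^(1/3) = 0.717 in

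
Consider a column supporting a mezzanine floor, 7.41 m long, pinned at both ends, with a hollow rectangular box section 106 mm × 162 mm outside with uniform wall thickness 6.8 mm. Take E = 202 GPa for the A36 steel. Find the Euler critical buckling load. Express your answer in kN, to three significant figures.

Inner dimensions: h_i = 162 − 2×6.8 = 148.4 mm, b_i = 106 − 2×6.8 = 92.40 mm
Weak-axis I_min = (h_o·b_o³ − h_i·b_i³)/12 with b_o = 106, b_i = 92.40 mm (shorter outer/inner sides).
I_min = (162×106³ − 148.4×92.40³)/12 = 6.323×10^6 mm⁴
I = 6.323×10^6 mm⁴ = 6.323×10^-6 m⁴
Effective length L_e = K·L = 1 × 7.41 = 7.410 m
P_cr = π²EI / L_e² = π² × 202×10⁹ × 6.323×10^-6 / 7.410² = 2.296×10^5 N

P_cr ≈ 230 kN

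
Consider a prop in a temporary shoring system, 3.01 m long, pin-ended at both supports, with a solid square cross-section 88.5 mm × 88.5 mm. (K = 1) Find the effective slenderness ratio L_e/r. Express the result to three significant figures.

λ ≈ 118

For a square r = a/√12 = 88.5/√12 = 25.55 mm
L_e = K·L = 1 × 3.01 m = 3.010 m = 3010.0 mm
λ = L_e / r_min = 3010.0 / 25.55 = 118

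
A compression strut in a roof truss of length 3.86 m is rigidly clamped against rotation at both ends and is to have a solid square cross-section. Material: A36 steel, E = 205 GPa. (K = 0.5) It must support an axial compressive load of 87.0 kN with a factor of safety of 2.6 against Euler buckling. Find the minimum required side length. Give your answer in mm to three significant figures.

a ≈ 47.3 mm

Required P_cr = n·P = 2.6 × 87.0 = 226.2 kN
L_e = K·L = 0.5 × 3.86 = 1.930 m
Required I = P_cr·L_e²/(π²E) = 2.262×10^5 × 1.930² / (π² × 2.05×10^11) = 4.164×10^-7 m⁴
I_req = 4.164×10^5 mm⁴
Solid square: I = a⁴/12  ⇒  a = (12I)^(1/4) = (12×4.164×10^5)^(1/4) = 47.3 mm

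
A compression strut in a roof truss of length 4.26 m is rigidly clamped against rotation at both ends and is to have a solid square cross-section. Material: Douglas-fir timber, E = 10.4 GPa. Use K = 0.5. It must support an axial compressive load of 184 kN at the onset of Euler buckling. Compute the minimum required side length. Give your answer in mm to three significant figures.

a ≈ 99.4 mm

L_e = K·L = 0.5 × 4.26 = 2.130 m
Required I = P_cr·L_e²/(π²E) = 1.840×10^5 × 2.130² / (π² × 1.04×10^10) = 8.133×10^-6 m⁴
I_req = 8.133×10^6 mm⁴
Solid square: I = a⁴/12  ⇒  a = (12I)^(1/4) = (12×8.133×10^6)^(1/4) = 99.4 mm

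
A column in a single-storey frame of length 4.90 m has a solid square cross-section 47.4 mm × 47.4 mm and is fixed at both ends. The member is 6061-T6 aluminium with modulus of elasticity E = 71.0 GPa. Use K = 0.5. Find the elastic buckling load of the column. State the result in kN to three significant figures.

I = a⁴/12 = 47.4⁴/12 = 4.207×10^5 mm⁴
I = 4.207×10^5 mm⁴ = 4.207×10^-7 m⁴
Effective length L_e = K·L = 0.5 × 4.90 = 2.450 m
P_cr = π²EI / L_e² = π² × 71.0×10⁹ × 4.207×10^-7 / 2.450² = 4.911×10^4 N

P_cr ≈ 49.1 kN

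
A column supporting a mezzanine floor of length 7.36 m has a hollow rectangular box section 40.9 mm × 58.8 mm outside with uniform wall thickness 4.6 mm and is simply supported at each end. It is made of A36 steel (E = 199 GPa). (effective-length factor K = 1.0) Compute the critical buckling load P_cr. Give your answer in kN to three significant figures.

Inner dimensions: h_i = 58.8 − 2×4.6 = 49.60 mm, b_i = 40.9 − 2×4.6 = 31.70 mm
Weak-axis I_min = (h_o·b_o³ − h_i·b_i³)/12 with b_o = 40.9, b_i = 31.70 mm (shorter outer/inner sides).
I_min = (58.8×40.9³ − 49.60×31.70³)/12 = 2.036×10^5 mm⁴
I = 2.036×10^5 mm⁴ = 2.036×10^-7 m⁴
Effective length L_e = K·L = 1 × 7.36 = 7.360 m
P_cr = π²EI / L_e² = π² × 199×10⁹ × 2.036×10^-7 / 7.360² = 7.381×10^3 N

P_cr ≈ 7.38 kN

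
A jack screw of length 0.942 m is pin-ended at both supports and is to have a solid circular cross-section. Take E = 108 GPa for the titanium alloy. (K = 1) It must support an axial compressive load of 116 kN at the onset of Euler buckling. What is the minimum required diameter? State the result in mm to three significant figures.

L_e = K·L = 1 × 0.942 = 0.9420 m
Required I = P_cr·L_e²/(π²E) = 1.160×10^5 × 0.9420² / (π² × 1.08×10^11) = 9.657×10^-8 m⁴
I_req = 9.657×10^4 mm⁴
Solid circle: I = πd⁴/64  ⇒  d = (64I/π)^(1/4) = (64×9.657×10^4/π)^(1/4) = 37.5 mm

d ≈ 37.5 mm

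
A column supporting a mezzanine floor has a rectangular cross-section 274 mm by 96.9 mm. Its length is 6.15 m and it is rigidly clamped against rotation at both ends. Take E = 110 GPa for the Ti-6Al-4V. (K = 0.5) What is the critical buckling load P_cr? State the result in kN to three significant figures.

Buckling occurs about the weak axis: I_min = h·b³/12 with b = 96.9 mm (the shorter side).
I_min = 274×96.9³/12 = 2.077×10^7 mm⁴
I = 2.077×10^7 mm⁴ = 2.077×10^-5 m⁴
Effective length L_e = K·L = 0.5 × 6.15 = 3.075 m
P_cr = π²EI / L_e² = π² × 110×10⁹ × 2.077×10^-5 / 3.075² = 2.385×10^6 N

P_cr ≈ 2390 kN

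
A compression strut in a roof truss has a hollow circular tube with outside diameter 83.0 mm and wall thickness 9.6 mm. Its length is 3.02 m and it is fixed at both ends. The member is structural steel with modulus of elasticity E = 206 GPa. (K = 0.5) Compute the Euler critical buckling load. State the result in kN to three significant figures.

Inner diameter d_i = 83.0 − 2×9.6 = 63.80 mm
I = π(d_o⁴ − d_i⁴)/64 = π(83.0⁴ − 63.80⁴)/64 = 1.516×10^6 mm⁴
I = 1.516×10^6 mm⁴ = 1.516×10^-6 m⁴
Effective length L_e = K·L = 0.5 × 3.02 = 1.510 m
P_cr = π²EI / L_e² = π² × 206×10⁹ × 1.516×10^-6 / 1.510² = 1.352×10^6 N

P_cr ≈ 1350 kN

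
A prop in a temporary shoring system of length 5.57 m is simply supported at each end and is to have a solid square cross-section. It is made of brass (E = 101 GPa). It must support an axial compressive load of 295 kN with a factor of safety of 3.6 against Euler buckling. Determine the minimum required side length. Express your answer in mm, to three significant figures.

a ≈ 141 mm

Required P_cr = n·P = 3.6 × 295 = 1062 kN
L_e = K·L = 1 × 5.57 = 5.570 m
Required I = P_cr·L_e²/(π²E) = 1.062×10^6 × 5.570² / (π² × 1.01×10^11) = 3.305×10^-5 m⁴
I_req = 3.305×10^7 mm⁴
Solid square: I = a⁴/12  ⇒  a = (12I)^(1/4) = (12×3.305×10^7)^(1/4) = 141 mm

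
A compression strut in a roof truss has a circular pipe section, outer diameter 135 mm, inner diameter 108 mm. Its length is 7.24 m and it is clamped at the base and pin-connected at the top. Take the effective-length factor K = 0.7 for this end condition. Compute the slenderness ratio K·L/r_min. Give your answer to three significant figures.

d_o = 135 mm, d_i = 108 mm
I = π(d_o⁴ − d_i⁴)/64 = π(135⁴ − 108.0⁴)/64 = 9.626×10^6 mm⁴
A = 5.153×10^3 mm²;  r_min = √(I/A) = √(9.626×10^6/5.153×10^3) = 43.22 mm
L_e = K·L = 0.7 × 7.24 m = 5.068 m = 5068.0 mm
λ = L_e / r_min = 5068.0 / 43.22 = 117

λ ≈ 117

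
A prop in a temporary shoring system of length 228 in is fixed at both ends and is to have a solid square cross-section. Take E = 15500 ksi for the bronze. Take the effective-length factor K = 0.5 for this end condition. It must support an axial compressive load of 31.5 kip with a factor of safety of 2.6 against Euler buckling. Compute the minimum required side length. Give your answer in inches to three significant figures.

a ≈ 3.02 in

Required P_cr = n·P = 2.6 × 31.5 = 81.90 kip
L_e = K·L = 0.5 × 228 = 114.0 in
Required I = P_cr·L_e²/(π²E) = 8.190×10^4 × 114.0² / (π² × 1.55×10^7) = 6.958 in⁴
Solid square: I = a⁴/12  ⇒  a = (12I)^(1/4) = (12×6.958)^(1/4) = 3.02 in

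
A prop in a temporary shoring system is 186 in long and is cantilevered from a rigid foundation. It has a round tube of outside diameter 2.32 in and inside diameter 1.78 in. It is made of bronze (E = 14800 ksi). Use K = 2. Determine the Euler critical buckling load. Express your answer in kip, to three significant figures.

P_cr ≈ 0.981 kip

d_o = 2.32 in, d_i = 1.78 in
I = π(d_o⁴ − d_i⁴)/64 = π(2.32⁴ − 1.780⁴)/64 = 0.9293 in⁴
Effective length L_e = K·L = 2 × 186 = 372.0 in
P_cr = π²EI / L_e² = π² × 14800×10³ × 0.9293 / 372.0² = 980.9 lb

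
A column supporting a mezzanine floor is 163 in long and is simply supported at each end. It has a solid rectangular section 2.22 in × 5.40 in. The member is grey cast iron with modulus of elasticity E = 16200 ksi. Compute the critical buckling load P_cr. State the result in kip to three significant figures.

P_cr ≈ 29.6 kip

Buckling occurs about the weak axis: I_min = h·b³/12 with b = 2.22 in (the shorter side).
I_min = 5.40×2.22³/12 = 4.923 in⁴
Effective length L_e = K·L = 1 × 163 = 163.0 in
P_cr = π²EI / L_e² = π² × 16200×10³ × 4.923 / 163.0² = 2.963×10^4 lb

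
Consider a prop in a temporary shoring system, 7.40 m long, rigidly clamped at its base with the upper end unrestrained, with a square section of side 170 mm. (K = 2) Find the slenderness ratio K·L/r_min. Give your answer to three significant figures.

λ ≈ 302

For a square r = a/√12 = 170/√12 = 49.07 mm
L_e = K·L = 2 × 7.40 m = 14.80 m = 14800 mm
λ = L_e / r_min = 14800 / 49.07 = 302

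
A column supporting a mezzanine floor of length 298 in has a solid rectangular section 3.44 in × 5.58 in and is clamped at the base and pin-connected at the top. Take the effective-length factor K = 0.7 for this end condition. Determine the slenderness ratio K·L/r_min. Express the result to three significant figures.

λ ≈ 210

For a rectangle r_min = b/√12 = 3.44/√12 = 0.9930 in
L_e = K·L = 0.7 × 298 = 208.6 in
λ = L_e / r_min = 208.60 / 0.9930 = 210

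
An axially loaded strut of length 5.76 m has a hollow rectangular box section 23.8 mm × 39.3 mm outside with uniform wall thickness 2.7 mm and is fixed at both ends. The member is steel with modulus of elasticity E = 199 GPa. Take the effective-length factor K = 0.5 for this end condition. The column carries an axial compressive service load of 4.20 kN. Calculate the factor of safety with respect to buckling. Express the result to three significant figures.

Inner dimensions: h_i = 39.3 − 2×2.7 = 33.90 mm, b_i = 23.8 − 2×2.7 = 18.40 mm
Weak-axis I_min = (h_o·b_o³ − h_i·b_i³)/12 with b_o = 23.8, b_i = 18.40 mm (shorter outer/inner sides).
I_min = (39.3×23.8³ − 33.90×18.40³)/12 = 2.655×10^4 mm⁴
I = 2.655×10^4 mm⁴ = 2.655×10^-8 m⁴
Effective length L_e = K·L = 0.5 × 5.76 = 2.880 m
P_cr = π²EI / L_e² = π² × 199×10⁹ × 2.655×10^-8 / 2.880² = 6.288×10^3 N
Factor of safety n = P_cr / P = 6.2875 / 4.20 = 1.50

n ≈ 1.50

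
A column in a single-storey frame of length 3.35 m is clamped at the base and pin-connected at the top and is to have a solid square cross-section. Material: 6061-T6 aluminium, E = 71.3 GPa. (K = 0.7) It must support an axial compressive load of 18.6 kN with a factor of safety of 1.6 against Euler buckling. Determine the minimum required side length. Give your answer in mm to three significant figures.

Required P_cr = n·P = 1.6 × 18.6 = 29.76 kN
L_e = K·L = 0.7 × 3.35 = 2.345 m
Required I = P_cr·L_e²/(π²E) = 2.976×10^4 × 2.345² / (π² × 7.13×10^10) = 2.326×10^-7 m⁴
I_req = 2.326×10^5 mm⁴
Solid square: I = a⁴/12  ⇒  a = (12I)^(1/4) = (12×2.326×10^5)^(1/4) = 40.9 mm

a ≈ 40.9 mm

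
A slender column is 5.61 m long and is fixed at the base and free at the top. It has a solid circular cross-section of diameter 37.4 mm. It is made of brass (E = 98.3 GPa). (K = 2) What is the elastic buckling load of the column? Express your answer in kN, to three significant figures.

P_cr ≈ 0.740 kN

I = πd⁴/64 = π×37.4⁴/64 = 9.604×10^4 mm⁴
I = 9.604×10^4 mm⁴ = 9.604×10^-8 m⁴
Effective length L_e = K·L = 2 × 5.61 = 11.22 m
P_cr = π²EI / L_e² = π² × 98.3×10⁹ × 9.604×10^-8 / 11.22² = 740.2 N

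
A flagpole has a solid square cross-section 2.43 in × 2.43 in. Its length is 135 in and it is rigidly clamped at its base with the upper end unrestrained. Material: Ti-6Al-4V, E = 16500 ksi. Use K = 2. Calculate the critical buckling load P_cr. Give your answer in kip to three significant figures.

I = a⁴/12 = 2.43⁴/12 = 2.906 in⁴
Effective length L_e = K·L = 2 × 135 = 270.0 in
P_cr = π²EI / L_e² = π² × 16500×10³ × 2.906 / 270.0² = 6.491×10^3 lb

P_cr ≈ 6.49 kip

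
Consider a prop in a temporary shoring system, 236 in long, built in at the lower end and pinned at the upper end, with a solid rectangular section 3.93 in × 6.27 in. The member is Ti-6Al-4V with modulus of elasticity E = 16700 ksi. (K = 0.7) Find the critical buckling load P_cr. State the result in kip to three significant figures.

Buckling occurs about the weak axis: I_min = h·b³/12 with b = 3.93 in (the shorter side).
I_min = 6.27×3.93³/12 = 31.71 in⁴
Effective length L_e = K·L = 0.7 × 236 = 165.2 in
P_cr = π²EI / L_e² = π² × 16700×10³ × 31.71 / 165.2² = 1.915×10^5 lb

P_cr ≈ 192 kip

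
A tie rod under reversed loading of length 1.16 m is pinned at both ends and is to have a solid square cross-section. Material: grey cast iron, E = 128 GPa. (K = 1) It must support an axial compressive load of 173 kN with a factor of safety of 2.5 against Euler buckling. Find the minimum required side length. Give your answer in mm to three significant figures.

Required P_cr = n·P = 2.5 × 173 = 432.5 kN
L_e = K·L = 1 × 1.16 = 1.160 m
Required I = P_cr·L_e²/(π²E) = 4.325×10^5 × 1.160² / (π² × 1.28×10^11) = 4.607×10^-7 m⁴
I_req = 4.607×10^5 mm⁴
Solid square: I = a⁴/12  ⇒  a = (12I)^(1/4) = (12×4.607×10^5)^(1/4) = 48.5 mm

a ≈ 48.5 mm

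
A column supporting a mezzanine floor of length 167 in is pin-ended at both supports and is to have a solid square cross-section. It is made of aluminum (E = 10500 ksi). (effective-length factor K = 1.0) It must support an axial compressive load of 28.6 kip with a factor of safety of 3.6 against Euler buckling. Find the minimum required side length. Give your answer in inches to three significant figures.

a ≈ 4.27 in

Required P_cr = n·P = 3.6 × 28.6 = 103.0 kip
L_e = K·L = 1 × 167 = 167.0 in
Required I = P_cr·L_e²/(π²E) = 1.030×10^5 × 167.0² / (π² × 1.05×10^7) = 27.71 in⁴
Solid square: I = a⁴/12  ⇒  a = (12I)^(1/4) = (12×27.71)^(1/4) = 4.27 in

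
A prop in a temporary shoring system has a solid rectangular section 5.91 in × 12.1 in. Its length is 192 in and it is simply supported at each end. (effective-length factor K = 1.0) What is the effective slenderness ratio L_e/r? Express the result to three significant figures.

For a rectangle r_min = b/√12 = 5.91/√12 = 1.706 in
L_e = K·L = 1 × 192 = 192.0 in
λ = L_e / r_min = 192.00 / 1.706 = 113

λ ≈ 113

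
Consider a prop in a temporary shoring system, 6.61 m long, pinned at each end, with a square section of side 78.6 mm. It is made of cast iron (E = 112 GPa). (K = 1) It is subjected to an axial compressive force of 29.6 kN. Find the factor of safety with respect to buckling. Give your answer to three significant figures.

n ≈ 2.72

I = a⁴/12 = 78.6⁴/12 = 3.181×10^6 mm⁴
I = 3.181×10^6 mm⁴ = 3.181×10^-6 m⁴
Effective length L_e = K·L = 1 × 6.61 = 6.610 m
P_cr = π²EI / L_e² = π² × 112×10⁹ × 3.181×10^-6 / 6.610² = 8.047×10^4 N
Factor of safety n = P_cr / P = 80.468 / 29.6 = 2.72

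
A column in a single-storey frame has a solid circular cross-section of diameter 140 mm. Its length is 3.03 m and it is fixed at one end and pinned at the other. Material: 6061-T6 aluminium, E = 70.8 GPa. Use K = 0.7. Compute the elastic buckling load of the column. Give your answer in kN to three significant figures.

P_cr ≈ 2930 kN

I = πd⁴/64 = π×140⁴/64 = 1.886×10^7 mm⁴
I = 1.886×10^7 mm⁴ = 1.886×10^-5 m⁴
Effective length L_e = K·L = 0.7 × 3.03 = 2.121 m
P_cr = π²EI / L_e² = π² × 70.8×10⁹ × 1.886×10^-5 / 2.121² = 2.929×10^6 N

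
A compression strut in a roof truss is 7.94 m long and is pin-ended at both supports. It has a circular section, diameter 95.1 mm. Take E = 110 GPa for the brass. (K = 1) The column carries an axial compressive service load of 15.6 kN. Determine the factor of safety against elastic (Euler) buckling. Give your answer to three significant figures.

I = πd⁴/64 = π×95.1⁴/64 = 4.015×10^6 mm⁴
I = 4.015×10^6 mm⁴ = 4.015×10^-6 m⁴
Effective length L_e = K·L = 1 × 7.94 = 7.940 m
P_cr = π²EI / L_e² = π² × 110×10⁹ × 4.015×10^-6 / 7.940² = 6.914×10^4 N
Factor of safety n = P_cr / P = 69.142 / 15.6 = 4.43

n ≈ 4.43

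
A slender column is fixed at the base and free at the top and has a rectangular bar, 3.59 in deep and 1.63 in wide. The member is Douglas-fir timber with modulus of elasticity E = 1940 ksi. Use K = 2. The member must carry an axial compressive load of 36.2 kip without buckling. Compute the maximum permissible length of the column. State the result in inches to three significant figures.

L_max ≈ 13.1 in

Buckling occurs about the weak axis: I_min = h·b³/12 with b = 1.63 in (the shorter side).
I_min = 3.59×1.63³/12 = 1.296 in⁴
At the buckling limit P_cr = P = 3.620×10^4 lb
From P_cr = π²EI/(K·L)²:  L = (1/K)·√(π²EI/P_cr) = (1/2)·√(π²×1.94×10^6×1.296/3.620×10^4)
L = 13.1 in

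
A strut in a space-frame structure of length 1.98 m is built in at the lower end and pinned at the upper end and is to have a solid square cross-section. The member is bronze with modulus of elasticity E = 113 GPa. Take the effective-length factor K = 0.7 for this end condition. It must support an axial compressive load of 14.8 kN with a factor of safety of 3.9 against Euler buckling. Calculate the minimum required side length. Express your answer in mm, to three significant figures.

Required P_cr = n·P = 3.9 × 14.8 = 57.72 kN
L_e = K·L = 0.7 × 1.98 = 1.386 m
Required I = P_cr·L_e²/(π²E) = 5.772×10^4 × 1.386² / (π² × 1.13×10^11) = 9.942×10^-8 m⁴
I_req = 9.942×10^4 mm⁴
Solid square: I = a⁴/12  ⇒  a = (12I)^(1/4) = (12×9.942×10^4)^(1/4) = 33.0 mm

a ≈ 33.0 mm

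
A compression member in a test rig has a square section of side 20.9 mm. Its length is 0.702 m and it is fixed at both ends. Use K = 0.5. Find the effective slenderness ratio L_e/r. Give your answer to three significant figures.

λ ≈ 58.2

I = a⁴/12 = 20.9⁴/12 = 1.590×10^4 mm⁴
A = 436.8 mm²;  r_min = √(I/A) = √(1.590×10^4/436.8) = 6.033 mm
L_e = K·L = 0.5 × 0.702 m = 0.3510 m = 351.00 mm
λ = L_e / r_min = 351.00 / 6.033 = 58.2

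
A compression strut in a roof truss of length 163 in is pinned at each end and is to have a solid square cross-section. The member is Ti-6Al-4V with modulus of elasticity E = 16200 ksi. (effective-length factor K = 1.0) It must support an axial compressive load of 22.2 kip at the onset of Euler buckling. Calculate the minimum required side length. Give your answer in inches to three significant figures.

L_e = K·L = 1 × 163 = 163.0 in
Required I = P_cr·L_e²/(π²E) = 2.220×10^4 × 163.0² / (π² × 1.62×10^7) = 3.689 in⁴
Solid square: I = a⁴/12  ⇒  a = (12I)^(1/4) = (12×3.689)^(1/4) = 2.58 in

a ≈ 2.58 in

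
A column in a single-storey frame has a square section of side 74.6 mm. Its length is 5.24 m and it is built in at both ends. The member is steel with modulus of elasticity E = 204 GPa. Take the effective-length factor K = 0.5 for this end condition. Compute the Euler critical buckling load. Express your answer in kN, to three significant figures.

I = a⁴/12 = 74.6⁴/12 = 2.581×10^6 mm⁴
I = 2.581×10^6 mm⁴ = 2.581×10^-6 m⁴
Effective length L_e = K·L = 0.5 × 5.24 = 2.620 m
P_cr = π²EI / L_e² = π² × 204×10⁹ × 2.581×10^-6 / 2.620² = 7.570×10^5 N

P_cr ≈ 757 kN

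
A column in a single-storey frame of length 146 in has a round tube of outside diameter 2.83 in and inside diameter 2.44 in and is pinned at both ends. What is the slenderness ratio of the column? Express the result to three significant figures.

λ ≈ 156

d_o = 2.83 in, d_i = 2.44 in
I = π(d_o⁴ − d_i⁴)/64 = π(2.83⁴ − 2.440⁴)/64 = 1.409 in⁴
A = 1.614 in²;  r_min = √(I/A) = √(1.409/1.614) = 0.9342 in
L_e = K·L = 1 × 146 = 146.0 in
λ = L_e / r_min = 146.00 / 0.9342 = 156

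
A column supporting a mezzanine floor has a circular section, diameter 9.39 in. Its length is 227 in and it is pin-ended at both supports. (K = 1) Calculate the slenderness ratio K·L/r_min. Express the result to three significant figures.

For a solid circle r = d/4 = 9.39/4 = 2.348 in
L_e = K·L = 1 × 227 = 227.0 in
λ = L_e / r_min = 227.00 / 2.348 = 96.7

λ ≈ 96.7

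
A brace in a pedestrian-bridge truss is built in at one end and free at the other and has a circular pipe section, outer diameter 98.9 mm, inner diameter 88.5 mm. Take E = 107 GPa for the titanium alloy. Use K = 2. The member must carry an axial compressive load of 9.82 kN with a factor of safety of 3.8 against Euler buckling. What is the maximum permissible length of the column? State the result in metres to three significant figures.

L_max ≈ 3.45 m

d_o = 98.9 mm, d_i = 88.5 mm
I = π(d_o⁴ − d_i⁴)/64 = π(98.9⁴ − 88.50⁴)/64 = 1.685×10^6 mm⁴
I = 1.685×10^-6 m⁴
Required critical load P_cr = n·P = 3.8 × 9.82 = 37.32 kN = 3.732×10^4 N
From P_cr = π²EI/(K·L)²:  L = (1/K)·√(π²EI/P_cr) = (1/2)·√(π²×1.07×10^11×1.685×10^-6/3.732×10^4)
L = 3.45 m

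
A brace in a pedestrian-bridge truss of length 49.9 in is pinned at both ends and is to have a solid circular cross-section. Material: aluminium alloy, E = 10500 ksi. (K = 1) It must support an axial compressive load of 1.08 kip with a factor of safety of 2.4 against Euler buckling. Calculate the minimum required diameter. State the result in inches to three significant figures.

d ≈ 1.06 in

Required P_cr = n·P = 2.4 × 1.08 = 2.592 kip
L_e = K·L = 1 × 49.9 = 49.90 in
Required I = P_cr·L_e²/(π²E) = 2.592×10^3 × 49.90² / (π² × 1.05×10^7) = 6.228×10^-2 in⁴
Solid circle: I = πd⁴/64  ⇒  d = (64I/π)^(1/4) = (64×6.228×10^-2/π)^(1/4) = 1.06 in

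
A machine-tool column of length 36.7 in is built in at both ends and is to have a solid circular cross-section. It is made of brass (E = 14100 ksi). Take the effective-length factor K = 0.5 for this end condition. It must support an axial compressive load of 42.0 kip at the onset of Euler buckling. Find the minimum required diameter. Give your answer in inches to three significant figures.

d ≈ 1.20 in

L_e = K·L = 0.5 × 36.7 = 18.35 in
Required I = P_cr·L_e²/(π²E) = 4.200×10^4 × 18.35² / (π² × 1.41×10^7) = 0.1016 in⁴
Solid circle: I = πd⁴/64  ⇒  d = (64I/π)^(1/4) = (64×0.1016/π)^(1/4) = 1.20 in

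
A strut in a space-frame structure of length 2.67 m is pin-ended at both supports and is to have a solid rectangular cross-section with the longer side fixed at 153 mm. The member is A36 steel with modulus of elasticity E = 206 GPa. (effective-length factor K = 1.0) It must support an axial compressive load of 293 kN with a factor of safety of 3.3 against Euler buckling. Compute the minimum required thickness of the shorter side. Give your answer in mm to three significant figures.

b ≈ 64.3 mm

Required P_cr = n·P = 3.3 × 293 = 966.9 kN
L_e = K·L = 1 × 2.67 = 2.670 m
Required I = P_cr·L_e²/(π²E) = 9.669×10^5 × 2.670² / (π² × 2.06×10^11) = 3.390×10^-6 m⁴
I_req = 3.390×10^6 mm⁴
Rectangle, weak axis: I_min = h·b³/12 with h = 153 mm fixed  ⇒  b = (12I/h)^(1/3) = 64.3 mm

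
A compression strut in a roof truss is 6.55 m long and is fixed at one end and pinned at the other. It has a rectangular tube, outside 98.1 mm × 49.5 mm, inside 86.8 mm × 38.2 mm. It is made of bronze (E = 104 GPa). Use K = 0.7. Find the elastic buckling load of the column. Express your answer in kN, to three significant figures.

P_cr ≈ 28.7 kN

Weak-axis I_min = (h_o·b_o³ − h_i·b_i³)/12 with b_o = 49.5, b_i = 38.20 mm (shorter outer/inner sides).
I_min = (98.1×49.5³ − 86.80×38.20³)/12 = 5.883×10^5 mm⁴
I = 5.883×10^5 mm⁴ = 5.883×10^-7 m⁴
Effective length L_e = K·L = 0.7 × 6.55 = 4.585 m
P_cr = π²EI / L_e² = π² × 104×10⁹ × 5.883×10^-7 / 4.585² = 2.873×10^4 N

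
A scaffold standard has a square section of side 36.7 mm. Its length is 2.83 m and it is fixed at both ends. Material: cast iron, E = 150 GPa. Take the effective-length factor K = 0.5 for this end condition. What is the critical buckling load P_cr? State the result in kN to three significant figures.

P_cr ≈ 112 kN

I = a⁴/12 = 36.7⁴/12 = 1.512×10^5 mm⁴
I = 1.512×10^5 mm⁴ = 1.512×10^-7 m⁴
Effective length L_e = K·L = 0.5 × 2.83 = 1.415 m
P_cr = π²EI / L_e² = π² × 150×10⁹ × 1.512×10^-7 / 1.415² = 1.118×10^5 N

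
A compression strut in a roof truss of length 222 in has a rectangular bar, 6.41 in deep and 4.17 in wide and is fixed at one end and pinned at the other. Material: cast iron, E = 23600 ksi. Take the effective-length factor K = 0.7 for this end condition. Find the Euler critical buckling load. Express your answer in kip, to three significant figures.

Buckling occurs about the weak axis: I_min = h·b³/12 with b = 4.17 in (the shorter side).
I_min = 6.41×4.17³/12 = 38.73 in⁴
Effective length L_e = K·L = 0.7 × 222 = 155.4 in
P_cr = π²EI / L_e² = π² × 23600×10³ × 38.73 / 155.4² = 3.736×10^5 lb

P_cr ≈ 374 kip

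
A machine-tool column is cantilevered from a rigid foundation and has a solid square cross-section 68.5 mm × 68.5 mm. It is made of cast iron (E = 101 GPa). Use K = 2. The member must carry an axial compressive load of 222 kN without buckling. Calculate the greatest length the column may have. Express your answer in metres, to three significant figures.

L_max ≈ 1.44 m

I = a⁴/12 = 68.5⁴/12 = 1.835×10^6 mm⁴
I = 1.835×10^-6 m⁴
At the buckling limit P_cr = P = 2.220×10^5 N
From P_cr = π²EI/(K·L)²:  L = (1/K)·√(π²EI/P_cr) = (1/2)·√(π²×1.01×10^11×1.835×10^-6/2.220×10^5)
L = 1.44 m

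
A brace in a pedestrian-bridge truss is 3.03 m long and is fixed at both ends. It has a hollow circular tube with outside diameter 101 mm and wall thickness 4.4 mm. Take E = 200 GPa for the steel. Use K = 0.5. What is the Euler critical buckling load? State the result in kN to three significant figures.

P_cr ≈ 1340 kN

Inner diameter d_i = 101 − 2×4.4 = 92.20 mm
I = π(d_o⁴ − d_i⁴)/64 = π(101⁴ − 92.20⁴)/64 = 1.561×10^6 mm⁴
I = 1.561×10^6 mm⁴ = 1.561×10^-6 m⁴
Effective length L_e = K·L = 0.5 × 3.03 = 1.515 m
P_cr = π²EI / L_e² = π² × 200×10⁹ × 1.561×10^-6 / 1.515² = 1.342×10^6 N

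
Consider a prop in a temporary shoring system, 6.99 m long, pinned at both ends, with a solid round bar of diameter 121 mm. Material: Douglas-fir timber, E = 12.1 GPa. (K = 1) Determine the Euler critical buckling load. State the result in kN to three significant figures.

I = πd⁴/64 = π×121⁴/64 = 1.052×10^7 mm⁴
I = 1.052×10^7 mm⁴ = 1.052×10^-5 m⁴
Effective length L_e = K·L = 1 × 6.99 = 6.990 m
P_cr = π²EI / L_e² = π² × 12.1×10⁹ × 1.052×10^-5 / 6.990² = 2.572×10^4 N

P_cr ≈ 25.7 kN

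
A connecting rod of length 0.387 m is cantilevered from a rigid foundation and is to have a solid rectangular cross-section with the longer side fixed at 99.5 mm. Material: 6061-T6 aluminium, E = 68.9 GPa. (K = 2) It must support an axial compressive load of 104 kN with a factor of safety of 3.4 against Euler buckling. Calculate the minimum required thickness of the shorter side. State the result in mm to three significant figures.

Required P_cr = n·P = 3.4 × 104 = 353.6 kN
L_e = K·L = 2 × 0.387 = 0.7740 m
Required I = P_cr·L_e²/(π²E) = 3.536×10^5 × 0.7740² / (π² × 6.89×10^10) = 3.115×10^-7 m⁴
I_req = 3.115×10^5 mm⁴
Rectangle, weak axis: I_min = h·b³/12 with h = 99.5 mm fixed  ⇒  b = (12I/h)^(1/3) = 33.5 mm

b ≈ 33.5 mm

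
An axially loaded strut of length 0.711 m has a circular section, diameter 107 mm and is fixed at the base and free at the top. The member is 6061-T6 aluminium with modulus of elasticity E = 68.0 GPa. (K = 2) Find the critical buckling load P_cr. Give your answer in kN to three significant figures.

I = πd⁴/64 = π×107⁴/64 = 6.434×10^6 mm⁴
I = 6.434×10^6 mm⁴ = 6.434×10^-6 m⁴
Effective length L_e = K·L = 2 × 0.711 = 1.422 m
P_cr = π²EI / L_e² = π² × 68.0×10⁹ × 6.434×10^-6 / 1.422² = 2.136×10^6 N

P_cr ≈ 2140 kN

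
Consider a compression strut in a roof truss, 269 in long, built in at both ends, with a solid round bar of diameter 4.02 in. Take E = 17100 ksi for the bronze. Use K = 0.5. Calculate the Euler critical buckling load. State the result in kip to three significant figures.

P_cr ≈ 120 kip

I = πd⁴/64 = π×4.02⁴/64 = 12.82 in⁴
Effective length L_e = K·L = 0.5 × 269 = 134.5 in
P_cr = π²EI / L_e² = π² × 17100×10³ × 12.82 / 134.5² = 1.196×10^5 lb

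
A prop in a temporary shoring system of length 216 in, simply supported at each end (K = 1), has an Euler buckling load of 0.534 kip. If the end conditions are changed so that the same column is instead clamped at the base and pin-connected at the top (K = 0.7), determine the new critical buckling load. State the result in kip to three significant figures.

P_cr ∝ 1/K², so P_cr,new = P_cr,old × (K_old/K_new)² = 0.534 × (1/0.7)²
= 0.534 × 2.041 = 1.09 kip

P_cr ≈ 1.09 kip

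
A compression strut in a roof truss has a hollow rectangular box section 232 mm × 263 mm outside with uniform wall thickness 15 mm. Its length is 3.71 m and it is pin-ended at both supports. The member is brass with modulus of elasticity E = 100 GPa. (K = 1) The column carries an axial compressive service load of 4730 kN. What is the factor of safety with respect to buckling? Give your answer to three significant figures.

Inner dimensions: h_i = 263 − 2×15 = 233.0 mm, b_i = 232 − 2×15 = 202.0 mm
Weak-axis I_min = (h_o·b_o³ − h_i·b_i³)/12 with b_o = 232, b_i = 202.0 mm (shorter outer/inner sides).
I_min = (263×232³ − 233.0×202.0³)/12 = 1.136×10^8 mm⁴
I = 1.136×10^8 mm⁴ = 1.136×10^-4 m⁴
Effective length L_e = K·L = 1 × 3.71 = 3.710 m
P_cr = π²EI / L_e² = π² × 100×10⁹ × 1.136×10^-4 / 3.710² = 8.148×10^6 N
Factor of safety n = P_cr / P = 8148.4 / 4730 = 1.72

n ≈ 1.72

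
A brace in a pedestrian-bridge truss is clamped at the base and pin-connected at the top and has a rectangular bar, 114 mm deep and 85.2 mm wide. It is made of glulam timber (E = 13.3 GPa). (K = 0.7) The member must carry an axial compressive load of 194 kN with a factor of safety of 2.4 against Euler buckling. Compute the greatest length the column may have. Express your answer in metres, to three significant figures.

Buckling occurs about the weak axis: I_min = h·b³/12 with b = 85.2 mm (the shorter side).
I_min = 114×85.2³/12 = 5.875×10^6 mm⁴
I = 5.875×10^-6 m⁴
Required critical load P_cr = n·P = 2.4 × 194 = 465.6 kN = 4.656×10^5 N
From P_cr = π²EI/(K·L)²:  L = (1/K)·√(π²EI/P_cr) = (1/0.7)·√(π²×1.33×10^10×5.875×10^-6/4.656×10^5)
L = 1.84 m

L_max ≈ 1.84 m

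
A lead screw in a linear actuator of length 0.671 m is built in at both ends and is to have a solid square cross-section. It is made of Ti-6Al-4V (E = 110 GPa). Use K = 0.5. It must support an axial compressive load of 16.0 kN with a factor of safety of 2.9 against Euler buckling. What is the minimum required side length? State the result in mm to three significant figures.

a ≈ 15.5 mm

Required P_cr = n·P = 2.9 × 16.0 = 46.40 kN
L_e = K·L = 0.5 × 0.671 = 0.3355 m
Required I = P_cr·L_e²/(π²E) = 4.640×10^4 × 0.3355² / (π² × 1.10×10^11) = 4.811×10^-9 m⁴
I_req = 4.811×10^3 mm⁴
Solid square: I = a⁴/12  ⇒  a = (12I)^(1/4) = (12×4.811×10^3)^(1/4) = 15.5 mm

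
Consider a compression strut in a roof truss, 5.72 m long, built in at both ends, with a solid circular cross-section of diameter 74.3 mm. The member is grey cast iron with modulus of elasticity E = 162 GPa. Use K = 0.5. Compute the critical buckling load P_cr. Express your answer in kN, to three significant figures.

I = πd⁴/64 = π×74.3⁴/64 = 1.496×10^6 mm⁴
I = 1.496×10^6 mm⁴ = 1.496×10^-6 m⁴
Effective length L_e = K·L = 0.5 × 5.72 = 2.860 m
P_cr = π²EI / L_e² = π² × 162×10⁹ × 1.496×10^-6 / 2.860² = 2.924×10^5 N

P_cr ≈ 292 kN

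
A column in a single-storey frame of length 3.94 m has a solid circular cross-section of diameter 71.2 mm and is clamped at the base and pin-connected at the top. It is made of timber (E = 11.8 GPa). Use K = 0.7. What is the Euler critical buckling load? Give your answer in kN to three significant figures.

P_cr ≈ 19.3 kN

I = πd⁴/64 = π×71.2⁴/64 = 1.262×10^6 mm⁴
I = 1.262×10^6 mm⁴ = 1.262×10^-6 m⁴
Effective length L_e = K·L = 0.7 × 3.94 = 2.758 m
P_cr = π²EI / L_e² = π² × 11.8×10⁹ × 1.262×10^-6 / 2.758² = 1.931×10^4 N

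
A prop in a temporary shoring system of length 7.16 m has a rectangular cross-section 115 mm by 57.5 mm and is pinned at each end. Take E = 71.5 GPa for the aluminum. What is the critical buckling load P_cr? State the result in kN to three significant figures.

Buckling occurs about the weak axis: I_min = h·b³/12 with b = 57.5 mm (the shorter side).
I_min = 115×57.5³/12 = 1.822×10^6 mm⁴
I = 1.822×10^6 mm⁴ = 1.822×10^-6 m⁴
Effective length L_e = K·L = 1 × 7.16 = 7.160 m
P_cr = π²EI / L_e² = π² × 71.5×10⁹ × 1.822×10^-6 / 7.160² = 2.508×10^4 N

P_cr ≈ 25.1 kN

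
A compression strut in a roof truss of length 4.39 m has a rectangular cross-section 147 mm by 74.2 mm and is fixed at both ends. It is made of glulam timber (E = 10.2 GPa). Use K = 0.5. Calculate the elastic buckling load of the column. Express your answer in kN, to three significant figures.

P_cr ≈ 105 kN

Buckling occurs about the weak axis: I_min = h·b³/12 with b = 74.2 mm (the shorter side).
I_min = 147×74.2³/12 = 5.004×10^6 mm⁴
I = 5.004×10^6 mm⁴ = 5.004×10^-6 m⁴
Effective length L_e = K·L = 0.5 × 4.39 = 2.195 m
P_cr = π²EI / L_e² = π² × 10.2×10⁹ × 5.004×10^-6 / 2.195² = 1.046×10^5 N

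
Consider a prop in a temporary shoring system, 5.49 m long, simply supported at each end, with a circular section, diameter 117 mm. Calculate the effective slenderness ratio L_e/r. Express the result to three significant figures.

For a solid circle r = d/4 = 117/4 = 29.25 mm
L_e = K·L = 1 × 5.49 m = 5.490 m = 5490.0 mm
λ = L_e / r_min = 5490.0 / 29.25 = 188

λ ≈ 188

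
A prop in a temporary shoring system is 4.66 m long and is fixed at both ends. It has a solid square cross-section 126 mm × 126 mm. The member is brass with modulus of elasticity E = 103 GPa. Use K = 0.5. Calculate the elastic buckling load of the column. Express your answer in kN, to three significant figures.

P_cr ≈ 3930 kN

I = a⁴/12 = 126⁴/12 = 2.100×10^7 mm⁴
I = 2.100×10^7 mm⁴ = 2.100×10^-5 m⁴
Effective length L_e = K·L = 0.5 × 4.66 = 2.330 m
P_cr = π²EI / L_e² = π² × 103×10⁹ × 2.100×10^-5 / 2.330² = 3.933×10^6 N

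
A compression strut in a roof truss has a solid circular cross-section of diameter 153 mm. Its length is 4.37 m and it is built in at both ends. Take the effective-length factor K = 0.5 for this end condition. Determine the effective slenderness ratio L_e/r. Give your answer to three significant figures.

λ ≈ 57.1

I = πd⁴/64 = π×153⁴/64 = 2.690×10^7 mm⁴
A = 1.839×10^4 mm²;  r_min = √(I/A) = √(2.690×10^7/1.839×10^4) = 38.25 mm
L_e = K·L = 0.5 × 4.37 m = 2.185 m = 2185.0 mm
λ = L_e / r_min = 2185.0 / 38.25 = 57.1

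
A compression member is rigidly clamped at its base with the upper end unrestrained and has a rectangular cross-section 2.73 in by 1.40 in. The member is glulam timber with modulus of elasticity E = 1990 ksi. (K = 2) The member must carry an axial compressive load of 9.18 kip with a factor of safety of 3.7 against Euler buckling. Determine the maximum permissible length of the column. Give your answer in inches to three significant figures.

L_max ≈ 9.50 in

Buckling occurs about the weak axis: I_min = h·b³/12 with b = 1.40 in (the shorter side).
I_min = 2.73×1.40³/12 = 0.6243 in⁴
Required critical load P_cr = n·P = 3.7 × 9.18 = 33.97 kip = 3.397×10^4 lb
From P_cr = π²EI/(K·L)²:  L = (1/K)·√(π²EI/P_cr) = (1/2)·√(π²×1.99×10^6×0.6243/3.397×10^4)
L = 9.50 in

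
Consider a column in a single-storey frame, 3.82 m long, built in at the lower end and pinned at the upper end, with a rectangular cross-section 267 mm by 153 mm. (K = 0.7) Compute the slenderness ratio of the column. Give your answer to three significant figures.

λ ≈ 60.5

Buckling occurs about the weak axis: I_min = h·b³/12 with b = 153 mm (the shorter side).
I_min = 267×153³/12 = 7.969×10^7 mm⁴
A = 4.085×10^4 mm²;  r_min = √(I/A) = √(7.969×10^7/4.085×10^4) = 44.17 mm
L_e = K·L = 0.7 × 3.82 m = 2.674 m = 2674.0 mm
λ = L_e / r_min = 2674.0 / 44.17 = 60.5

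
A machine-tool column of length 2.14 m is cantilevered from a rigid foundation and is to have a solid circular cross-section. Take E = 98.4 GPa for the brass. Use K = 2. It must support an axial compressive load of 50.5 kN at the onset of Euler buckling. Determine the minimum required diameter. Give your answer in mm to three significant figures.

d ≈ 66.4 mm

L_e = K·L = 2 × 2.14 = 4.280 m
Required I = P_cr·L_e²/(π²E) = 5.050×10^4 × 4.280² / (π² × 9.84×10^10) = 9.525×10^-7 m⁴
I_req = 9.525×10^5 mm⁴
Solid circle: I = πd⁴/64  ⇒  d = (64I/π)^(1/4) = (64×9.525×10^5/π)^(1/4) = 66.4 mm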